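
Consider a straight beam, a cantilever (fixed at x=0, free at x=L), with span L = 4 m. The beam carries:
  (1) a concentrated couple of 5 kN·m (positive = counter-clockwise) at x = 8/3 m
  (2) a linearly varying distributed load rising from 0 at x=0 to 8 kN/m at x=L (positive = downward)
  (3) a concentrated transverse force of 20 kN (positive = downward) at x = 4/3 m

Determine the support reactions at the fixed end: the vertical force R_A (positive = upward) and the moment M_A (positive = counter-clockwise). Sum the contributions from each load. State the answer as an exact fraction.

R_A = 36 kN, M_A = 193/3 kN·m

Load 1 — applied couple M₀=5 kN·m at a=8/3 m (b=L-a=4/3):
  R_A = 0 kN
  M_A = -M₀ = -5 kN·m
Load 2 — triangular load w₀=8 kN/m (0→w₀ over full span):
  R_A = w₀L/2 = 8·4/2 = 16 kN
  M_A = w₀L²/3 = 8·4²/3 = 128/3 kN·m
Load 3 — point force P=20 kN at a=4/3 m (b=L-a=8/3):
  R_A = P = 20 kN
  M_A = Pa = 20·(4/3) = 80/3 kN·m
Superposition: R_A = 36 kN, M_A = 193/3 kN·m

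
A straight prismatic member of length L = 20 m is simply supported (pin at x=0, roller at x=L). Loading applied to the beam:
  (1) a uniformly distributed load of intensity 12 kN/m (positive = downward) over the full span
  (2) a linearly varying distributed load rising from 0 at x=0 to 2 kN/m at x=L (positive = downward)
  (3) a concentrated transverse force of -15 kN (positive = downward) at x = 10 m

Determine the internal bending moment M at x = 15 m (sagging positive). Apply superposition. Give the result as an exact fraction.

Load 1 — uniform load w=12 kN/m over full span:
  M_1 = wx(L-x)/2 = 12·15·(20-15)/2 = 450 kN·m
Load 2 — triangular load w₀=2 kN/m (0→w₀ over full span):
  M_2 = w₀Lx/6 - w₀x³/(6L) = 2·20·15/6 - 2·15³/(6·20) = 175/4 kN·m
Load 3 — point force P=-15 kN at a=10 m (b=L-a=10):
  M_3 = Pa(L-x)/L  [x>a] = (-15)·10·(20-15)/20 = -75/2 kN·m
Superposition: M = Σ M_i = 1825/4 kN·m ≈ 456.250000 kN·m

M(15) = 1825/4 kN·m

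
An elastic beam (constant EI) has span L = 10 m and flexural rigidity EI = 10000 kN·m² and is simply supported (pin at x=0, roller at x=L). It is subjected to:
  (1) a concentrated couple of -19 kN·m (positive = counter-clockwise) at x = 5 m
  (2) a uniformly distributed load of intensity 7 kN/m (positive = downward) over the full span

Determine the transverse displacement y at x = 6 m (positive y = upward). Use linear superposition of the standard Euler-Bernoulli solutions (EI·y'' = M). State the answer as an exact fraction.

y(6) = -4397/50000 m

Load 1 — applied couple M₀=-19 kN·m at a=5 m (b=L-a=5):
  y_1 = (M₀x³/(6L)-M₀(x-a)²/2+C₁x)/EI  [x>a] with C₁=M₀(3b²-L²)/(6L)=95/12 = ((-19)·6³/(6·10)-(-19)·(6-5)²/2+(95/12)·6)/10000 = -57/50000 m
Load 2 — uniform load w=7 kN/m over full span:
  y_2 = -wx(L³-2Lx²+x³)/(24EI) = -7·6·(10³-2·10·6²+6³)/(24·10000) = -217/2500 m
Superposition: y = Σ y_i = -4397/50000 m ≈ -0.087940 m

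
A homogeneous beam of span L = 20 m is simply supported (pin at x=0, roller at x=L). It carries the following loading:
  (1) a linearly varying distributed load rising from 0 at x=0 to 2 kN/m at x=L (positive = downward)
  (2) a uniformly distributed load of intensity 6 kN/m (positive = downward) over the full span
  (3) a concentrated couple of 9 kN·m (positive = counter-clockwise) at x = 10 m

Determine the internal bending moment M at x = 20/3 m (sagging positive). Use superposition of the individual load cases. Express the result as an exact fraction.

M(20/3) = 25043/81 kN·m

Load 1 — triangular load w₀=2 kN/m (0→w₀ over full span):
  M_1 = w₀Lx/6 - w₀x³/(6L) = 2·20·(20/3)/6 - 2·(20/3)³/(6·20) = 3200/81 kN·m
Load 2 — uniform load w=6 kN/m over full span:
  M_2 = wx(L-x)/2 = 6·(20/3)·(20-(20/3))/2 = 800/3 kN·m
Load 3 — applied couple M₀=9 kN·m at a=10 m (b=L-a=10):
  M_3 = M₀x/L  [x≤a] = 9·(20/3)/20 = 3 kN·m
Superposition: M = Σ M_i = 25043/81 kN·m ≈ 309.172840 kN·m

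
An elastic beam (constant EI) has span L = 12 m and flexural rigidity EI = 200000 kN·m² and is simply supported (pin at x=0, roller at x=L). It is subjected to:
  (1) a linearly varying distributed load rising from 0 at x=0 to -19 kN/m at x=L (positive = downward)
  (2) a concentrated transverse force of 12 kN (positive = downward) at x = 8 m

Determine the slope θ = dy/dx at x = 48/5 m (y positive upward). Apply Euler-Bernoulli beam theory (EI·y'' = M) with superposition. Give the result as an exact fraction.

θ(48/5) = -109847/46875000 rad

Load 1 — triangular load w₀=-19 kN/m (0→w₀ over full span):
  θ_1 = -w₀(7L⁴-30L²x²+15x⁴)/(360LEI) = -(-19)·(7·12⁴-30·12²·(48/5)²+15·(48/5)⁴)/(360·12·200000) = -43149/15625000 rad
Load 2 — point force P=12 kN at a=8 m (b=L-a=4):
  θ_2 = -Pa(2L²-6Lx+3x²+a²)/(6LEI)  [x>a] = -12·8·(2·12²-6·12·(48/5)+3·(48/5)²+8²)/(6·12·200000) = 98/234375 rad
Superposition: θ = Σ θ_i = -109847/46875000 rad ≈ -0.002343 rad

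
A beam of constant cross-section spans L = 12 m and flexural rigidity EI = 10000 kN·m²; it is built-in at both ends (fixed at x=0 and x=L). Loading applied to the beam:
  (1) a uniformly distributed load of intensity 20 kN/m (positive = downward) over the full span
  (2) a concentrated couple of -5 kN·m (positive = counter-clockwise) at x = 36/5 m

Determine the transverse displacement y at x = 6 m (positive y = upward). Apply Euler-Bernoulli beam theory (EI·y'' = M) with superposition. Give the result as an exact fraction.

Load 1 — uniform load w=20 kN/m over full span:
  y_1 = -wx²(L-x)²/(24EI) = -20·6²·(12-6)²/(24·10000) = -27/250 m
Load 2 — applied couple M₀=-5 kN·m at a=36/5 m (b=L-a=24/5):
  y_2 = (R_Ax³/6 - M_Ax²/2)/EI  [x≤a] with R_A=-3/5, M_A=-8/5 = ((-3/5)·6³/6 - (-8/5)·6²/2)/10000 = 9/12500 m
Superposition: y = Σ y_i = -1341/12500 m ≈ -0.107280 m

y(6) = -1341/12500 m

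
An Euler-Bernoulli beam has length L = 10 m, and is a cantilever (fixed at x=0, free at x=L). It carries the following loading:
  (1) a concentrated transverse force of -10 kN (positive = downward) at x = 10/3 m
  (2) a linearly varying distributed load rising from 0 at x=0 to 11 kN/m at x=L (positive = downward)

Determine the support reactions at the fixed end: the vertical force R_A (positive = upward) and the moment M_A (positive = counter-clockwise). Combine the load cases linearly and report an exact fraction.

R_A = 45 kN, M_A = 1000/3 kN·m

Load 1 — point force P=-10 kN at a=10/3 m (b=L-a=20/3):
  R_A = P = (-10) = -10 kN
  M_A = Pa = (-10)·(10/3) = -100/3 kN·m
Load 2 — triangular load w₀=11 kN/m (0→w₀ over full span):
  R_A = w₀L/2 = 11·10/2 = 55 kN
  M_A = w₀L²/3 = 11·10²/3 = 1100/3 kN·m
Superposition: R_A = 45 kN, M_A = 1000/3 kN·m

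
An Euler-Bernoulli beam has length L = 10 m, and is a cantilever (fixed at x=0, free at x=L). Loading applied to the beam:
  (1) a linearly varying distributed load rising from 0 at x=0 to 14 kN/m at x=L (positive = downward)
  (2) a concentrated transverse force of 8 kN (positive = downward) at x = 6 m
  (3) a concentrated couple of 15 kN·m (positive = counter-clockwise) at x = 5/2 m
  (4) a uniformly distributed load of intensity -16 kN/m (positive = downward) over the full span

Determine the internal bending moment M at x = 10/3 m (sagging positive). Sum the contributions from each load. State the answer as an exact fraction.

M(10/3) = 7472/81 kN·m

Load 1 — triangular load w₀=14 kN/m (0→w₀ over full span):
  M_1 = w₀Lx/2 - w₀L²/3 - w₀x³/(6L) = 14·10·(10/3)/2 - 14·10²/3 - 14·(10/3)³/(6·10) = -19600/81 kN·m
Load 2 — point force P=8 kN at a=6 m (b=L-a=4):
  M_2 = -P(a-x)  [x≤a] = -8·(6-(10/3)) = -64/3 kN·m
Load 3 — applied couple M₀=15 kN·m at a=5/2 m (b=L-a=15/2):
  M_3 = 0  [x>a] = 0 kN·m
Load 4 — uniform load w=-16 kN/m over full span:
  M_4 = -w(L-x)²/2 = -(-16)·(10-(10/3))²/2 = 3200/9 kN·m
Superposition: M = Σ M_i = 7472/81 kN·m ≈ 92.246914 kN·m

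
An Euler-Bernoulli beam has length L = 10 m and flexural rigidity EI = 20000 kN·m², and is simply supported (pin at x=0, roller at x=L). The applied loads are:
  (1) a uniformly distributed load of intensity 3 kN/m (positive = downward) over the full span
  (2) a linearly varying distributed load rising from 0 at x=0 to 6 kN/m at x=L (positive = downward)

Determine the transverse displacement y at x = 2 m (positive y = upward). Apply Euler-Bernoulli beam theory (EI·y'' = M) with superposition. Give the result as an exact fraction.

y(2) = -1413/62500 m

Load 1 — uniform load w=3 kN/m over full span:
  y_1 = -wx(L³-2Lx²+x³)/(24EI) = -3·2·(10³-2·10·2²+2³)/(24·20000) = -29/2500 m
Load 2 — triangular load w₀=6 kN/m (0→w₀ over full span):
  y_2 = -w₀x(7L⁴-10L²x²+3x⁴)/(360LEI) = -6·2·(7·10⁴-10·10²·2²+3·2⁴)/(360·10·20000) = -172/15625 m
Superposition: y = Σ y_i = -1413/62500 m ≈ -0.022608 m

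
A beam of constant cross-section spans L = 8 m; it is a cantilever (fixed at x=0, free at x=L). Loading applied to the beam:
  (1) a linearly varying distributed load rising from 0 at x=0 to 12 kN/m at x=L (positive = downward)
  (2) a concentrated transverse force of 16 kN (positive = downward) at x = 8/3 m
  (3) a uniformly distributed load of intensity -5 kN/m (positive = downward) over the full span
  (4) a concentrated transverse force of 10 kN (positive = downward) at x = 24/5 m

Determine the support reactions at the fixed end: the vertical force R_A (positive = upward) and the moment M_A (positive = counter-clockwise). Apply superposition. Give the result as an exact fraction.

Load 1 — triangular load w₀=12 kN/m (0→w₀ over full span):
  R_A = w₀L/2 = 12·8/2 = 48 kN
  M_A = w₀L²/3 = 12·8²/3 = 256 kN·m
Load 2 — point force P=16 kN at a=8/3 m (b=L-a=16/3):
  R_A = P = 16 kN
  M_A = Pa = 16·(8/3) = 128/3 kN·m
Load 3 — uniform load w=-5 kN/m over full span:
  R_A = wL = (-5)·8 = -40 kN
  M_A = wL²/2 = (-5)·8²/2 = -160 kN·m
Load 4 — point force P=10 kN at a=24/5 m (b=L-a=16/5):
  R_A = P = 10 kN
  M_A = Pa = 10·(24/5) = 48 kN·m
Superposition: R_A = 34 kN, M_A = 560/3 kN·m

R_A = 34 kN, M_A = 560/3 kN·m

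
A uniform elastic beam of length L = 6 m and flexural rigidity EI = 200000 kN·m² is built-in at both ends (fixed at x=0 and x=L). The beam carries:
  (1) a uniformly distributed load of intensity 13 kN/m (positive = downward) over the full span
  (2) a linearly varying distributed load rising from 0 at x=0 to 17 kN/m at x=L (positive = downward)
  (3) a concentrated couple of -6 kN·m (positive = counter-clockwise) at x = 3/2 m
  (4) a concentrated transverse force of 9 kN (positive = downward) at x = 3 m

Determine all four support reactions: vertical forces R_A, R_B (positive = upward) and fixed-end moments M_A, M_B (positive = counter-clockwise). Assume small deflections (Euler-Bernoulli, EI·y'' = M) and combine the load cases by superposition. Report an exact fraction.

R_A = 2307/40 kN, M_A = 2691/40 kN·m, R_B = 3213/40 kN, M_B = -3129/40 kN·m

Load 1 — uniform load w=13 kN/m over full span:
  R_A = wL/2 = 13·6/2 = 39 kN
  M_A = wL²/12 = 13·6²/12 = 39 kN·m
  R_B = wL/2 = 13·6/2 = 39 kN
  M_B = -wL²/12 = -13·6²/12 = -39 kN·m
Load 2 — triangular load w₀=17 kN/m (0→w₀ over full span):
  R_A = 3w₀L/20 = 3·17·6/20 = 153/10 kN
  M_A = w₀L²/30 = 17·6²/30 = 102/5 kN·m
  R_B = 7w₀L/20 = 7·17·6/20 = 357/10 kN
  M_B = -w₀L²/20 = -17·6²/20 = -153/5 kN·m
Load 3 — applied couple M₀=-6 kN·m at a=3/2 m (b=L-a=9/2):
  R_A = 6M₀ab/L³ = 6·(-6)·(3/2)·(9/2)/6³ = -9/8 kN
  M_A = M₀b(2a-b)/L² = (-6)·(9/2)·(2·(3/2)-(9/2))/6² = 9/8 kN·m
  R_B = -6M₀ab/L³ = -6·(-6)·(3/2)·(9/2)/6³ = 9/8 kN
  M_B = M₀a(2b-a)/L² = (-6)·(3/2)·(2·(9/2)-(3/2))/6² = -15/8 kN·m
Load 4 — point force P=9 kN at a=3 m (b=L-a=3):
  R_A = Pb²(3a+b)/L³ = 9·3²·(3·3+3)/6³ = 9/2 kN
  M_A = Pab²/L² = 9·3·3²/6² = 27/4 kN·m
  R_B = Pa²(a+3b)/L³ = 9·3²·(3+3·3)/6³ = 9/2 kN
  M_B = -Pa²b/L² = -9·3²·3/6² = -27/4 kN·m
Superposition: R_A = 2307/40 kN, M_A = 2691/40 kN·m, R_B = 3213/40 kN, M_B = -3129/40 kN·m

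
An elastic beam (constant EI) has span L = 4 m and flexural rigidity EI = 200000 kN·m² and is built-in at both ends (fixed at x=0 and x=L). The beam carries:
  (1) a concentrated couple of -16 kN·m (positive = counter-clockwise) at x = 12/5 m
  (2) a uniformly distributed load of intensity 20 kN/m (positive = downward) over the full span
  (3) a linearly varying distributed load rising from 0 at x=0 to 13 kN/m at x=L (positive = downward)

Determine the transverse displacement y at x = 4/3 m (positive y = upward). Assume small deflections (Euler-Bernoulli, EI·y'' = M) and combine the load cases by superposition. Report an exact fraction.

Load 1 — applied couple M₀=-16 kN·m at a=12/5 m (b=L-a=8/5):
  y_1 = (R_Ax³/6 - M_Ax²/2)/EI  [x≤a] with R_A=-144/25, M_A=-128/25 = ((-144/25)·(4/3)³/6 - (-128/25)·(4/3)²/2)/200000 = 8/703125 m
Load 2 — uniform load w=20 kN/m over full span:
  y_2 = -wx²(L-x)²/(24EI) = -20·(4/3)²·(4-(4/3))²/(24·200000) = -8/151875 m
Load 3 — triangular load w₀=13 kN/m (0→w₀ over full span):
  y_3 = -w₀x²(L-x)²(x+2L)/(120LEI) = -13·(4/3)²·(4-(4/3))²·((4/3)+2·4)/(120·4·200000) = -182/11390625 m
Superposition: y = Σ y_i = -3262/56953125 m ≈ -0.000057 m

y(4/3) = -3262/56953125 m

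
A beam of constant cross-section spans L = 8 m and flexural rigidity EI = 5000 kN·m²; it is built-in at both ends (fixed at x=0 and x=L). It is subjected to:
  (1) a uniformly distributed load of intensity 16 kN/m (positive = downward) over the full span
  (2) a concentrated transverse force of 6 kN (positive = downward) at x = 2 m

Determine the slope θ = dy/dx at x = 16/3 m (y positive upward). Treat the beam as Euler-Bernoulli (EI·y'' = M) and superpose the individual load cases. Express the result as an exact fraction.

θ(16/3) = 539/50625 rad

Load 1 — uniform load w=16 kN/m over full span:
  θ_1 = -wx(L-x)(L-2x)/(12EI) = -16·(16/3)·(8-(16/3))·(8-2·(16/3))/(12·5000) = 512/50625 rad
Load 2 — point force P=6 kN at a=2 m (b=L-a=6):
  θ_2 = Pa²(L-x)(2bL-(3b+a)(L-x))/(2L³EI)  [x>a] = 6·2²·(8-(16/3))·(2·6·8-(3·6+2)·(8-(16/3)))/(2·8³·5000) = 1/1875 rad
Superposition: θ = Σ θ_i = 539/50625 rad ≈ 0.010647 rad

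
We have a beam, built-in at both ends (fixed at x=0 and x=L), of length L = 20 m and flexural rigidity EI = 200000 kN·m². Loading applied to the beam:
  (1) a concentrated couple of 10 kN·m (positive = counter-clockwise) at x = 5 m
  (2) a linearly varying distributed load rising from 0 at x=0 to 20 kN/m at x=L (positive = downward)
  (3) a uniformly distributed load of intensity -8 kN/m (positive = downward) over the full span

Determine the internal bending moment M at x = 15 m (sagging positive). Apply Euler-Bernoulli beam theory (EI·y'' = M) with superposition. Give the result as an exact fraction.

M(15) = 605/16 kN·m

Load 1 — applied couple M₀=10 kN·m at a=5 m (b=L-a=15):
  M_1 = R_Ax - M_A - M₀  [x>a] with R_A=9/16, M_A=-15/8 = (9/16)·15 - (-15/8) - 10 = 5/16 kN·m
Load 2 — triangular load w₀=20 kN/m (0→w₀ over full span):
  M_2 = 3w₀Lx/20 - w₀L²/30 - w₀x³/(6L) = 3·20·20·15/20 - 20·20²/30 - 20·15³/(6·20) = 425/6 kN·m
Load 3 — uniform load w=-8 kN/m over full span:
  M_3 = wLx/2 - wL²/12 - wx²/2 = (-8)·20·15/2 - (-8)·20²/12 - (-8)·15²/2 = -100/3 kN·m
Superposition: M = Σ M_i = 605/16 kN·m ≈ 37.812500 kN·m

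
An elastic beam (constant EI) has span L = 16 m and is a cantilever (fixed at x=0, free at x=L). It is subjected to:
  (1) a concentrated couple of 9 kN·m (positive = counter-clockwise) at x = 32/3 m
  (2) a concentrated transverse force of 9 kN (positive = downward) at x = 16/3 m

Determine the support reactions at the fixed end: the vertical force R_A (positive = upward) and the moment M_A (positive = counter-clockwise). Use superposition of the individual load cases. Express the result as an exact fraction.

Load 1 — applied couple M₀=9 kN·m at a=32/3 m (b=L-a=16/3):
  R_A = 0 kN
  M_A = -M₀ = -9 kN·m
Load 2 — point force P=9 kN at a=16/3 m (b=L-a=32/3):
  R_A = P = 9 kN
  M_A = Pa = 9·(16/3) = 48 kN·m
Superposition: R_A = 9 kN, M_A = 39 kN·m

R_A = 9 kN, M_A = 39 kN·m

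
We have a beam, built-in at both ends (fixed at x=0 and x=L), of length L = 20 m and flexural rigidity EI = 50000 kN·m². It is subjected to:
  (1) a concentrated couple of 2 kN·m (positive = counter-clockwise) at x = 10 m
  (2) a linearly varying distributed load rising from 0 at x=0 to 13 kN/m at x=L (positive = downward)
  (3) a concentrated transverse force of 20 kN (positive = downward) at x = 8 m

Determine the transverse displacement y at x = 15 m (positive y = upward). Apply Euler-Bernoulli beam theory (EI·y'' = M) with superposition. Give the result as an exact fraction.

y(15) = -7703/192000 m

Load 1 — applied couple M₀=2 kN·m at a=10 m (b=L-a=10):
  y_1 = (R_Ax³/6 - M_Ax²/2 - M₀(x-a)²/2)/EI  [x>a] with R_A=3/20, M_A=1/2 = ((3/20)·15³/6 - (1/2)·15²/2 - 2·(15-10)²/2)/50000 = 1/16000 m
Load 2 — triangular load w₀=13 kN/m (0→w₀ over full span):
  y_2 = -w₀x²(L-x)²(x+2L)/(120LEI) = -13·15²·(20-15)²·(15+2·20)/(120·20·50000) = -429/12800 m
Load 3 — point force P=20 kN at a=8 m (b=L-a=12):
  y_3 = -Pa²(L-x)²(3bL-(3b+a)(L-x))/(6L³EI)  [x>a] = -20·8²·(20-15)²·(3·12·20-(3·12+8)·(20-15))/(6·20³·50000) = -1/150 m
Superposition: y = Σ y_i = -7703/192000 m ≈ -0.040120 m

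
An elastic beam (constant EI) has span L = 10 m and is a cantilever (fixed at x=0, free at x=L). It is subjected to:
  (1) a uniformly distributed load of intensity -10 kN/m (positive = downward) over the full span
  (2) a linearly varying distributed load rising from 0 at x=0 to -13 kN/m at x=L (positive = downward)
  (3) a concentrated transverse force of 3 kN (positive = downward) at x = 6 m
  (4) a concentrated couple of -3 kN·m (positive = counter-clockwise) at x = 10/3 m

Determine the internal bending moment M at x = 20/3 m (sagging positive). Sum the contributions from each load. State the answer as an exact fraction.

Load 1 — uniform load w=-10 kN/m over full span:
  M_1 = -w(L-x)²/2 = -(-10)·(10-(20/3))²/2 = 500/9 kN·m
Load 2 — triangular load w₀=-13 kN/m (0→w₀ over full span):
  M_2 = w₀Lx/2 - w₀L²/3 - w₀x³/(6L) = (-13)·10·(20/3)/2 - (-13)·10²/3 - (-13)·(20/3)³/(6·10) = 5200/81 kN·m
Load 3 — point force P=3 kN at a=6 m (b=L-a=4):
  M_3 = 0  [x>a] = 0 kN·m
Load 4 — applied couple M₀=-3 kN·m at a=10/3 m (b=L-a=20/3):
  M_4 = 0  [x>a] = 0 kN·m
Superposition: M = Σ M_i = 9700/81 kN·m ≈ 119.753086 kN·m

M(20/3) = 9700/81 kN·m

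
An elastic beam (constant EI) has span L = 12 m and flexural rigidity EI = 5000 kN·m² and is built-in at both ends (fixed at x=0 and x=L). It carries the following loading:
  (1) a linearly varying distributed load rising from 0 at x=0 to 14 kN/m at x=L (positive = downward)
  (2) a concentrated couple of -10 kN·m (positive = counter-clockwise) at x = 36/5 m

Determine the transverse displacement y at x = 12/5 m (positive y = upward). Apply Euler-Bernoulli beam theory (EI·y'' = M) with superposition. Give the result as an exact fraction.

Load 1 — triangular load w₀=14 kN/m (0→w₀ over full span):
  y_1 = -w₀x²(L-x)²(x+2L)/(120LEI) = -14·(12/5)²·(12-(12/5))²·((12/5)+2·12)/(120·12·5000) = -266112/9765625 m
Load 2 — applied couple M₀=-10 kN·m at a=36/5 m (b=L-a=24/5):
  y_2 = (R_Ax³/6 - M_Ax²/2)/EI  [x≤a] with R_A=-6/5, M_A=-16/5 = ((-6/5)·(12/5)³/6 - (-16/5)·(12/5)²/2)/5000 = 504/390625 m
Superposition: y = Σ y_i = -253512/9765625 m ≈ -0.025960 m

y(12/5) = -253512/9765625 m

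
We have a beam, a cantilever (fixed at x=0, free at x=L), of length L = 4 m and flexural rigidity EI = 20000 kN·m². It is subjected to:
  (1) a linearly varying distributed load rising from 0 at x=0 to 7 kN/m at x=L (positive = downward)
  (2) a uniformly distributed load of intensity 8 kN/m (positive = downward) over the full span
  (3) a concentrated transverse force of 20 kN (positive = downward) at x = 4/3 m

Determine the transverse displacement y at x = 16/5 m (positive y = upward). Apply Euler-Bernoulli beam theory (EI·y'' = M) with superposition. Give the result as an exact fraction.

Load 1 — triangular load w₀=7 kN/m (0→w₀ over full span):
  y_1 = (w₀Lx³/12-w₀L²x²/6-w₀x⁵/(120L))/EI = (7·4·(16/5)³/12-7·4²·(16/5)²/6-7·(16/5)⁵/(120·4))/20000 = -175168/29296875 m
Load 2 — uniform load w=8 kN/m over full span:
  y_2 = -wx²(x²-4Lx+6L²)/(24EI) = -8·(16/5)²·((16/5)²-4·4·(16/5)+6·4²)/(24·20000) = -11008/1171875 m
Load 3 — point force P=20 kN at a=4/3 m (b=L-a=8/3):
  y_3 = -Pa²(3x-a)/(6EI)  [x>a] = -20·(4/3)²·(3·(16/5)-(4/3))/(6·20000) = -124/50625 m
Superposition: y = Σ y_i = -14097436/791015625 m ≈ -0.017822 m

y(16/5) = -14097436/791015625 m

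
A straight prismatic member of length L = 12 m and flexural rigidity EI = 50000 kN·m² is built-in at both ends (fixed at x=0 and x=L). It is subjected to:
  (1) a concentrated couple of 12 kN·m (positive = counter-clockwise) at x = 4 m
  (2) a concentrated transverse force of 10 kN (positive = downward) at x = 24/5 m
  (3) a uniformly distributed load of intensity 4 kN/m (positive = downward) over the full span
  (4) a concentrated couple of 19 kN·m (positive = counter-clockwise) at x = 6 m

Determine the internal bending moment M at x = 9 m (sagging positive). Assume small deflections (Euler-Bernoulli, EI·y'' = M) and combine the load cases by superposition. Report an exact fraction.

Load 1 — applied couple M₀=12 kN·m at a=4 m (b=L-a=8):
  M_1 = R_Ax - M_A - M₀  [x>a] with R_A=4/3, M_A=0 = (4/3)·9 - 0 - 12 = 0 kN·m
Load 2 — point force P=10 kN at a=24/5 m (b=L-a=36/5):
  M_2 = Pa²(a+3b)(L-x)/L³ - Pa²b/L²  [x>a] = 10·(24/5)²·((24/5)+3·(36/5))·(12-9)/12³ - 10·(24/5)²·(36/5)/12² = -24/25 kN·m
Load 3 — uniform load w=4 kN/m over full span:
  M_3 = wLx/2 - wL²/12 - wx²/2 = 4·12·9/2 - 4·12²/12 - 4·9²/2 = 6 kN·m
Load 4 — applied couple M₀=19 kN·m at a=6 m (b=L-a=6):
  M_4 = R_Ax - M_A - M₀  [x>a] with R_A=19/8, M_A=19/4 = (19/8)·9 - (19/4) - 19 = -19/8 kN·m
Superposition: M = Σ M_i = 533/200 kN·m ≈ 2.665000 kN·m

M(9) = 533/200 kN·m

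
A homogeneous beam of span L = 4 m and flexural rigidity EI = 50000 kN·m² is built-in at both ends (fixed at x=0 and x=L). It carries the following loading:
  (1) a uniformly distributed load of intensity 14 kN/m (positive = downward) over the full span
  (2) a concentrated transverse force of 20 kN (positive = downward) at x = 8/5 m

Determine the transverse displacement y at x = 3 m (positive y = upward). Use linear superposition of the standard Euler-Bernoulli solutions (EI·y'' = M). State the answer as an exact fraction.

Load 1 — uniform load w=14 kN/m over full span:
  y_1 = -wx²(L-x)²/(24EI) = -14·3²·(4-3)²/(24·50000) = -21/200000 m
Load 2 — point force P=20 kN at a=8/5 m (b=L-a=12/5):
  y_2 = -Pa²(L-x)²(3bL-(3b+a)(L-x))/(6L³EI)  [x>a] = -20·(8/5)²·(4-3)²·(3·(12/5)·4-(3·(12/5)+(8/5))·(4-3))/(6·4³·50000) = -1/18750 m
Superposition: y = Σ y_i = -19/120000 m ≈ -0.000158 m

y(3) = -19/120000 m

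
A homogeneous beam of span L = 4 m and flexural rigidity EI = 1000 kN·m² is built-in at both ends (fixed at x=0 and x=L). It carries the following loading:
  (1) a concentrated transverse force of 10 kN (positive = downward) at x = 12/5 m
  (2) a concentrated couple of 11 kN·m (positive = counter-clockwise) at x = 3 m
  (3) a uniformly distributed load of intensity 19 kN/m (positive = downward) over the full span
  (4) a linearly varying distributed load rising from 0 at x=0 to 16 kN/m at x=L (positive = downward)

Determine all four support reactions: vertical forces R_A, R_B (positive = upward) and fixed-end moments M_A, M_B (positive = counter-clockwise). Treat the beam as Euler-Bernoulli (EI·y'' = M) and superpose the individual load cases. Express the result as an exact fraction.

R_A = 43371/800 kN, M_A = 49373/1200 kN·m, R_B = 51029/800 kN, M_B = -55147/1200 kN·m

Load 1 — point force P=10 kN at a=12/5 m (b=L-a=8/5):
  R_A = Pb²(3a+b)/L³ = 10·(8/5)²·(3·(12/5)+(8/5))/4³ = 88/25 kN
  M_A = Pab²/L² = 10·(12/5)·(8/5)²/4² = 96/25 kN·m
  R_B = Pa²(a+3b)/L³ = 10·(12/5)²·((12/5)+3·(8/5))/4³ = 162/25 kN
  M_B = -Pa²b/L² = -10·(12/5)²·(8/5)/4² = -144/25 kN·m
Load 2 — applied couple M₀=11 kN·m at a=3 m (b=L-a=1):
  R_A = 6M₀ab/L³ = 6·11·3·1/4³ = 99/32 kN
  M_A = M₀b(2a-b)/L² = 11·1·(2·3-1)/4² = 55/16 kN·m
  R_B = -6M₀ab/L³ = -6·11·3·1/4³ = -99/32 kN
  M_B = M₀a(2b-a)/L² = 11·3·(2·1-3)/4² = -33/16 kN·m
Load 3 — uniform load w=19 kN/m over full span:
  R_A = wL/2 = 19·4/2 = 38 kN
  M_A = wL²/12 = 19·4²/12 = 76/3 kN·m
  R_B = wL/2 = 19·4/2 = 38 kN
  M_B = -wL²/12 = -19·4²/12 = -76/3 kN·m
Load 4 — triangular load w₀=16 kN/m (0→w₀ over full span):
  R_A = 3w₀L/20 = 3·16·4/20 = 48/5 kN
  M_A = w₀L²/30 = 16·4²/30 = 128/15 kN·m
  R_B = 7w₀L/20 = 7·16·4/20 = 112/5 kN
  M_B = -w₀L²/20 = -16·4²/20 = -64/5 kN·m
Superposition: R_A = 43371/800 kN, M_A = 49373/1200 kN·m, R_B = 51029/800 kN, M_B = -55147/1200 kN·m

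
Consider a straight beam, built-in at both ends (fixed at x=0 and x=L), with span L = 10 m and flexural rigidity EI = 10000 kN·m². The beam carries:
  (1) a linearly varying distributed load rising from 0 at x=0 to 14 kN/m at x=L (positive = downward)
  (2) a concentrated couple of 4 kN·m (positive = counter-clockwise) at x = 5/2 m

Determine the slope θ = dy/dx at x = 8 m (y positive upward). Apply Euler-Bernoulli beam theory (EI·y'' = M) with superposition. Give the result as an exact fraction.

θ(8) = 109/18750 rad

Load 1 — triangular load w₀=14 kN/m (0→w₀ over full span):
  θ_1 = -w₀(2x(L-x)(L-2x)(x+2L)+x²(L-x)²)/(120LEI) = -14·(2·8·(10-8)·(10-2·8)·(8+2·10)+8²·(10-8)²)/(120·10·10000) = 56/9375 rad
Load 2 — applied couple M₀=4 kN·m at a=5/2 m (b=L-a=15/2):
  θ_2 = (R_Ax²/2 - M_Ax - M₀(x-a))/EI  [x>a] with R_A=9/20, M_A=-3/4 = ((9/20)·8²/2 - (-3/4)·8 - 4·(8-(5/2)))/10000 = -1/6250 rad
Superposition: θ = Σ θ_i = 109/18750 rad ≈ 0.005813 rad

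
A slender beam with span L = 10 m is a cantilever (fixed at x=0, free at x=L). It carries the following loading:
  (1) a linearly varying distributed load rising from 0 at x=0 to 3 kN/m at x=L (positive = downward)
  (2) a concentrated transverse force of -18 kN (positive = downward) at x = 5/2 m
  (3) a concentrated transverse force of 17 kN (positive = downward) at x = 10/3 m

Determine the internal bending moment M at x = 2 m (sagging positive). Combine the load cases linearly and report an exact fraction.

M(2) = -1261/15 kN·m

Load 1 — triangular load w₀=3 kN/m (0→w₀ over full span):
  M_1 = w₀Lx/2 - w₀L²/3 - w₀x³/(6L) = 3·10·2/2 - 3·10²/3 - 3·2³/(6·10) = -352/5 kN·m
Load 2 — point force P=-18 kN at a=5/2 m (b=L-a=15/2):
  M_2 = -P(a-x)  [x≤a] = -(-18)·((5/2)-2) = 9 kN·m
Load 3 — point force P=17 kN at a=10/3 m (b=L-a=20/3):
  M_3 = -P(a-x)  [x≤a] = -17·((10/3)-2) = -68/3 kN·m
Superposition: M = Σ M_i = -1261/15 kN·m ≈ -84.066667 kN·m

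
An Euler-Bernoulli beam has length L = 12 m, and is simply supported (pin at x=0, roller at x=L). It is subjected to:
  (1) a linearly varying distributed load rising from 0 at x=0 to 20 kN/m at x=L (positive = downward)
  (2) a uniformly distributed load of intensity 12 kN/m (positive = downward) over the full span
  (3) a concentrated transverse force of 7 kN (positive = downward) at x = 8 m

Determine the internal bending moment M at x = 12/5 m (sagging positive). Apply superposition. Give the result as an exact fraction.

Load 1 — triangular load w₀=20 kN/m (0→w₀ over full span):
  M_1 = w₀Lx/6 - w₀x³/(6L) = 20·12·(12/5)/6 - 20·(12/5)³/(6·12) = 2304/25 kN·m
Load 2 — uniform load w=12 kN/m over full span:
  M_2 = wx(L-x)/2 = 12·(12/5)·(12-(12/5))/2 = 3456/25 kN·m
Load 3 — point force P=7 kN at a=8 m (b=L-a=4):
  M_3 = Pbx/L  [x≤a] = 7·4·(12/5)/12 = 28/5 kN·m
Superposition: M = Σ M_i = 236 kN·m ≈ 236.000000 kN·m

M(12/5) = 236 kN·m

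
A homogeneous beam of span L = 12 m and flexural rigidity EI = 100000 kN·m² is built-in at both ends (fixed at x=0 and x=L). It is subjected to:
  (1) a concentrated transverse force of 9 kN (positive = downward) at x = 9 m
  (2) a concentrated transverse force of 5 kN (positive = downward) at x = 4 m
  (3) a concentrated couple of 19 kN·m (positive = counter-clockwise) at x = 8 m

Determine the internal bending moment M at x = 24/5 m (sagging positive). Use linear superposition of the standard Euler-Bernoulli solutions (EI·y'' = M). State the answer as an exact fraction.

Load 1 — point force P=9 kN at a=9 m (b=L-a=3):
  M_1 = Pb²(3a+b)x/L³ - Pab²/L²  [x≤a] = 9·3²·(3·9+3)·(24/5)/12³ - 9·9·3²/12² = 27/16 kN·m
Load 2 — point force P=5 kN at a=4 m (b=L-a=8):
  M_2 = Pa²(a+3b)(L-x)/L³ - Pa²b/L²  [x>a] = 5·4²·(4+3·8)·(12-(24/5))/12³ - 5·4²·8/12² = 44/9 kN·m
Load 3 — applied couple M₀=19 kN·m at a=8 m (b=L-a=4):
  M_3 = R_Ax - M_A  [x≤a] with R_A=19/9, M_A=19/3 = (19/9)·(24/5) - (19/3) = 19/5 kN·m
Superposition: M = Σ M_i = 7471/720 kN·m ≈ 10.376389 kN·m

M(24/5) = 7471/720 kN·m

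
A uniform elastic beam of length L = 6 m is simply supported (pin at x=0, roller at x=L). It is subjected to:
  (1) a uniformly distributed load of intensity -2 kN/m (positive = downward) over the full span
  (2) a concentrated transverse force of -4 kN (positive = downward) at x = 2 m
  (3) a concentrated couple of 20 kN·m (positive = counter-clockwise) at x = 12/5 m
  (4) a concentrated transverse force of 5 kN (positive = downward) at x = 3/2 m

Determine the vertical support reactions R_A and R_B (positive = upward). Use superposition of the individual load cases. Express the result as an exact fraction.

R_A = -19/12 kN, R_B = -113/12 kN

Load 1 — uniform load w=-2 kN/m over full span:
  R_A = wL/2 = (-2)·6/2 = -6 kN
  R_B = wL/2 = (-2)·6/2 = -6 kN
Load 2 — point force P=-4 kN at a=2 m (b=L-a=4):
  R_A = Pb/L = (-4)·4/6 = -8/3 kN
  R_B = Pa/L = (-4)·2/6 = -4/3 kN
Load 3 — applied couple M₀=20 kN·m at a=12/5 m (b=L-a=18/5):
  R_A = M₀/L = 20/6 = 10/3 kN
  R_B = -M₀/L = -20/6 = -10/3 kN
Load 4 — point force P=5 kN at a=3/2 m (b=L-a=9/2):
  R_A = Pb/L = 5·(9/2)/6 = 15/4 kN
  R_B = Pa/L = 5·(3/2)/6 = 5/4 kN
Superposition: R_A = -19/12 kN, R_B = -113/12 kN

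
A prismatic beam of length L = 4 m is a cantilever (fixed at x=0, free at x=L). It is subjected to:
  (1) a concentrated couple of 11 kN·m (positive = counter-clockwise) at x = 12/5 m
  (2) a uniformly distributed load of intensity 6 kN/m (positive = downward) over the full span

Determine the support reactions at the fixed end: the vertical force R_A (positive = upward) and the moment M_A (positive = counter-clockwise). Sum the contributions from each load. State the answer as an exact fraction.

Load 1 — applied couple M₀=11 kN·m at a=12/5 m (b=L-a=8/5):
  R_A = 0 kN
  M_A = -M₀ = -11 kN·m
Load 2 — uniform load w=6 kN/m over full span:
  R_A = wL = 6·4 = 24 kN
  M_A = wL²/2 = 6·4²/2 = 48 kN·m
Superposition: R_A = 24 kN, M_A = 37 kN·m

R_A = 24 kN, M_A = 37 kN·m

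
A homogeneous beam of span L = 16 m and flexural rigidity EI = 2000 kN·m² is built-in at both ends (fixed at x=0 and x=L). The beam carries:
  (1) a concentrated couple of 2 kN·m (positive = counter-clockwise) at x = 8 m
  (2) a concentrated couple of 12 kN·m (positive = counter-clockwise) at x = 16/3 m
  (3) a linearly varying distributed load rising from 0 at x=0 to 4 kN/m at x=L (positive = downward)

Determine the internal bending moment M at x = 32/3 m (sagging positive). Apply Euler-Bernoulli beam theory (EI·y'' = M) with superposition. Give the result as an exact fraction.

M(32/3) = 12851/810 kN·m

Load 1 — applied couple M₀=2 kN·m at a=8 m (b=L-a=8):
  M_1 = R_Ax - M_A - M₀  [x>a] with R_A=3/16, M_A=1/2 = (3/16)·(32/3) - (1/2) - 2 = -1/2 kN·m
Load 2 — applied couple M₀=12 kN·m at a=16/3 m (b=L-a=32/3):
  M_2 = R_Ax - M_A - M₀  [x>a] with R_A=1, M_A=0 = 1·(32/3) - 0 - 12 = -4/3 kN·m
Load 3 — triangular load w₀=4 kN/m (0→w₀ over full span):
  M_3 = 3w₀Lx/20 - w₀L²/30 - w₀x³/(6L) = 3·4·16·(32/3)/20 - 4·16²/30 - 4·(32/3)³/(6·16) = 7168/405 kN·m
Superposition: M = Σ M_i = 12851/810 kN·m ≈ 15.865432 kN·m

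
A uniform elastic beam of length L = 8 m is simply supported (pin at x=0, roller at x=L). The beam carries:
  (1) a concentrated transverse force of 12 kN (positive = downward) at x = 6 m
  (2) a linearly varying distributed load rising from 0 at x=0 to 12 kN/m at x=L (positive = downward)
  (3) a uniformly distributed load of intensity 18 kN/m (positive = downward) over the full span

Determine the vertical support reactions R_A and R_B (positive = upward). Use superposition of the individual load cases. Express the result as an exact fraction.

Load 1 — point force P=12 kN at a=6 m (b=L-a=2):
  R_A = Pb/L = 12·2/8 = 3 kN
  R_B = Pa/L = 12·6/8 = 9 kN
Load 2 — triangular load w₀=12 kN/m (0→w₀ over full span):
  R_A = w₀L/6 = 12·8/6 = 16 kN
  R_B = w₀L/3 = 12·8/3 = 32 kN
Load 3 — uniform load w=18 kN/m over full span:
  R_A = wL/2 = 18·8/2 = 72 kN
  R_B = wL/2 = 18·8/2 = 72 kN
Superposition: R_A = 91 kN, R_B = 113 kN

R_A = 91 kN, R_B = 113 kN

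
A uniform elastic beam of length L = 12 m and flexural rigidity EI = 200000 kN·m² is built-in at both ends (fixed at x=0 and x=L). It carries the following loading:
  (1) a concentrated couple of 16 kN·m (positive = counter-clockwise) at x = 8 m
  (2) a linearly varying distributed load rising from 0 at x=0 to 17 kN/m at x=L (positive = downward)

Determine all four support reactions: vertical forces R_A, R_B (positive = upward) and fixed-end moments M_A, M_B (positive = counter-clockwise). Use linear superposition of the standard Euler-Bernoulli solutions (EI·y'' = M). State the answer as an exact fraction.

Load 1 — applied couple M₀=16 kN·m at a=8 m (b=L-a=4):
  R_A = 6M₀ab/L³ = 6·16·8·4/12³ = 16/9 kN
  M_A = M₀b(2a-b)/L² = 16·4·(2·8-4)/12² = 16/3 kN·m
  R_B = -6M₀ab/L³ = -6·16·8·4/12³ = -16/9 kN
  M_B = M₀a(2b-a)/L² = 16·8·(2·4-8)/12² = 0 kN·m
Load 2 — triangular load w₀=17 kN/m (0→w₀ over full span):
  R_A = 3w₀L/20 = 3·17·12/20 = 153/5 kN
  M_A = w₀L²/30 = 17·12²/30 = 408/5 kN·m
  R_B = 7w₀L/20 = 7·17·12/20 = 357/5 kN
  M_B = -w₀L²/20 = -17·12²/20 = -612/5 kN·m
Superposition: R_A = 1457/45 kN, M_A = 1304/15 kN·m, R_B = 3133/45 kN, M_B = -612/5 kN·m

R_A = 1457/45 kN, M_A = 1304/15 kN·m, R_B = 3133/45 kN, M_B = -612/5 kN·m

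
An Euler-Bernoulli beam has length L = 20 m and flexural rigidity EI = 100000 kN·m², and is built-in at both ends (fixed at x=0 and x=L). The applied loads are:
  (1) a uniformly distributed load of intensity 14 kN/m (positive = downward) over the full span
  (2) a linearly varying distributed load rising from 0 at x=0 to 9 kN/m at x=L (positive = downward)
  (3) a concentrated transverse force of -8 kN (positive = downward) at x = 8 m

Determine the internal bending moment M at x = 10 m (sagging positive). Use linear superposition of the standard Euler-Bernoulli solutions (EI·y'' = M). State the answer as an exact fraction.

Load 1 — uniform load w=14 kN/m over full span:
  M_1 = wLx/2 - wL²/12 - wx²/2 = 14·20·10/2 - 14·20²/12 - 14·10²/2 = 700/3 kN·m
Load 2 — triangular load w₀=9 kN/m (0→w₀ over full span):
  M_2 = 3w₀Lx/20 - w₀L²/30 - w₀x³/(6L) = 3·9·20·10/20 - 9·20²/30 - 9·10³/(6·20) = 75 kN·m
Load 3 — point force P=-8 kN at a=8 m (b=L-a=12):
  M_3 = Pa²(a+3b)(L-x)/L³ - Pa²b/L²  [x>a] = (-8)·8²·(8+3·12)·(20-10)/20³ - (-8)·8²·12/20² = -64/5 kN·m
Superposition: M = Σ M_i = 4433/15 kN·m ≈ 295.533333 kN·m

M(10) = 4433/15 kN·m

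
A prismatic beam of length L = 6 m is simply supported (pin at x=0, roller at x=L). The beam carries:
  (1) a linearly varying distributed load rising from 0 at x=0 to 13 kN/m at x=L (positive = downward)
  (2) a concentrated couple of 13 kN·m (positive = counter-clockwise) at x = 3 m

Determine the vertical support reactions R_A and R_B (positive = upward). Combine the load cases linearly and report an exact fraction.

R_A = 91/6 kN, R_B = 143/6 kN

Load 1 — triangular load w₀=13 kN/m (0→w₀ over full span):
  R_A = w₀L/6 = 13·6/6 = 13 kN
  R_B = w₀L/3 = 13·6/3 = 26 kN
Load 2 — applied couple M₀=13 kN·m at a=3 m (b=L-a=3):
  R_A = M₀/L = 13/6 kN
  R_B = -M₀/L = -13/6 kN
Superposition: R_A = 91/6 kN, R_B = 143/6 kN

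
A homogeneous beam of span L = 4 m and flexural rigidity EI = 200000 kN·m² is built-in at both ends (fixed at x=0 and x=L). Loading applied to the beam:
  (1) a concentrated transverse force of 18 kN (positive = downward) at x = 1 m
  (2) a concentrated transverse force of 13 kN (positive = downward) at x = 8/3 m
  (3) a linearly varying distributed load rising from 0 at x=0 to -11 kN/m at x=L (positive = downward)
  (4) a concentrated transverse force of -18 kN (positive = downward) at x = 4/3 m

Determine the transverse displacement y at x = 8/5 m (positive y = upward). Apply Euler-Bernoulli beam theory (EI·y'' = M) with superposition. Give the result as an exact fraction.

y(8/5) = 2509103/253125000000 m

Load 1 — point force P=18 kN at a=1 m (b=L-a=3):
  y_1 = -Pa²(L-x)²(3bL-(3b+a)(L-x))/(6L³EI)  [x>a] = -18·1²·(4-(8/5))²·(3·3·4-(3·3+1)·(4-(8/5)))/(6·4³·200000) = -81/5000000 m
Load 2 — point force P=13 kN at a=8/3 m (b=L-a=4/3):
  y_2 = -Pb²x²(3aL-(3a+b)x)/(6L³EI)  [x≤a] = -13·(4/3)²·(8/5)²·(3·(8/3)·4-(3·(8/3)+(4/3))·(8/5))/(6·4³·200000) = -416/31640625 m
Load 3 — triangular load w₀=-11 kN/m (0→w₀ over full span):
  y_3 = -w₀x²(L-x)²(x+2L)/(120LEI) = -(-11)·(8/5)²·(4-(8/5))²·((8/5)+2·4)/(120·4·200000) = 792/48828125 m
Load 4 — point force P=-18 kN at a=4/3 m (b=L-a=8/3):
  y_4 = -Pa²(L-x)²(3bL-(3b+a)(L-x))/(6L³EI)  [x>a] = -(-18)·(4/3)²·(4-(8/5))²·(3·(8/3)·4-(3·(8/3)+(4/3))·(4-(8/5)))/(6·4³·200000) = 9/390625 m
Superposition: y = Σ y_i = 2509103/253125000000 m ≈ 0.000010 m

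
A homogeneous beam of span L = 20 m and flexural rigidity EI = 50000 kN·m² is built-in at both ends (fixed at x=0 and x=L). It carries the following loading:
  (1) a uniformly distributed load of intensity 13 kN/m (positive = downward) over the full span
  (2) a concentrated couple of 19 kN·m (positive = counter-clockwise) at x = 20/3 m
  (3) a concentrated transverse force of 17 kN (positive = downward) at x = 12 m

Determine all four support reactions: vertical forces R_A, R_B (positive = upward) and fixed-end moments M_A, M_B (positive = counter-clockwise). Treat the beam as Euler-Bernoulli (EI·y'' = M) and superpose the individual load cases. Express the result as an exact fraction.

R_A = 51469/375 kN, M_A = 34948/75 kN·m, R_B = 52406/375 kN, M_B = -11899/25 kN·m

Load 1 — uniform load w=13 kN/m over full span:
  R_A = wL/2 = 13·20/2 = 130 kN
  M_A = wL²/12 = 13·20²/12 = 1300/3 kN·m
  R_B = wL/2 = 13·20/2 = 130 kN
  M_B = -wL²/12 = -13·20²/12 = -1300/3 kN·m
Load 2 — applied couple M₀=19 kN·m at a=20/3 m (b=L-a=40/3):
  R_A = 6M₀ab/L³ = 6·19·(20/3)·(40/3)/20³ = 19/15 kN
  M_A = M₀b(2a-b)/L² = 19·(40/3)·(2·(20/3)-(40/3))/20² = 0 kN·m
  R_B = -6M₀ab/L³ = -6·19·(20/3)·(40/3)/20³ = -19/15 kN
  M_B = M₀a(2b-a)/L² = 19·(20/3)·(2·(40/3)-(20/3))/20² = 19/3 kN·m
Load 3 — point force P=17 kN at a=12 m (b=L-a=8):
  R_A = Pb²(3a+b)/L³ = 17·8²·(3·12+8)/20³ = 748/125 kN
  M_A = Pab²/L² = 17·12·8²/20² = 816/25 kN·m
  R_B = Pa²(a+3b)/L³ = 17·12²·(12+3·8)/20³ = 1377/125 kN
  M_B = -Pa²b/L² = -17·12²·8/20² = -1224/25 kN·m
Superposition: R_A = 51469/375 kN, M_A = 34948/75 kN·m, R_B = 52406/375 kN, M_B = -11899/25 kN·m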